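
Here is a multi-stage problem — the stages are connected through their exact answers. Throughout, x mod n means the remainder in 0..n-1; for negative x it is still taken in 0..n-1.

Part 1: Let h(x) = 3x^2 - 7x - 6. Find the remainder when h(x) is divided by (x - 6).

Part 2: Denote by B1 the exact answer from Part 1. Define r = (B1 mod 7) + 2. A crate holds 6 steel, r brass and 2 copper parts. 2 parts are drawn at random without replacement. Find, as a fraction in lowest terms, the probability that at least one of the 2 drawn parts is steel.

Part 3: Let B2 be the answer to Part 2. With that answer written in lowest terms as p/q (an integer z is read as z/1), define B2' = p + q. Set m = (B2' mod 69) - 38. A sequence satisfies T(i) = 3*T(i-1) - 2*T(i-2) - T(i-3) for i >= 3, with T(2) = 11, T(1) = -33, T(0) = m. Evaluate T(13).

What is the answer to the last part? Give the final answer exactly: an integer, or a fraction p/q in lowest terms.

Part 1: remainder = value at the root: 3*(6)^2 - 7*(6)^1 - 6 = (108) + (-42) + (-6) = 60; answer 60
Part 2: B1 = 60; r = 6; total draws C(14,2) = 91; complement C(8,2) = 28; favorable 91 - 28 = 63; P = 9/13; answer 9/13
Part 3: B2 = 9/13; threaded value p + q = 22; m = -16; T(3) = 3*(11) - 2*(-33) - 1*(-16) = 115; iterating: T(3)=115, T(4)=356, T(5)=827, T(6)=1654, T(7)=2952, T(8)=4721, T(9)=6605, T(10)=7421, T(11)=4332, T(12)=-8451, T(13)=-41438; answer -41438

-41438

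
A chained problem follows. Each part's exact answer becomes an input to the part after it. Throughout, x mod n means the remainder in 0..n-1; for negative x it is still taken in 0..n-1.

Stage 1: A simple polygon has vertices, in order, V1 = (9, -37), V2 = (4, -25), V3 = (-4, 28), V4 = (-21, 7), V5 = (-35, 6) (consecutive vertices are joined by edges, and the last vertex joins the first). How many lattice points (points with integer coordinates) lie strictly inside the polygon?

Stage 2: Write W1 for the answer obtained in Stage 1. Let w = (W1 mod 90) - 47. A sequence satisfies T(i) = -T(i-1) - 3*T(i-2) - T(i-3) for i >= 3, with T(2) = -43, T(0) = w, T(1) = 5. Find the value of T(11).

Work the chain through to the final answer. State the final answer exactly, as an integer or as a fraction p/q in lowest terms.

Stage 1: cross terms: (9*-25 - 4*-37)=-77, (4*28 - -4*-25)=12, (-4*7 - -21*28)=560, (-21*6 - -35*7)=119, (-35*-37 - 9*6)=1241; twice the area = |1855| = 1855; area = 1855/2; boundary points = 1 + 1 + 1 + 1 + 1 = 5; strictly interior points = area - boundary/2 + 1 = 926; answer 926
Stage 2: W1 = 926; w = -21; T(3) = -1*(-43) - 3*(5) - 1*(-21) = 49; iterating: T(3)=49, T(4)=75, T(5)=-179, T(6)=-95, T(7)=557, T(8)=-93, T(9)=-1483, T(10)=1205, T(11)=3337; answer 3337

3337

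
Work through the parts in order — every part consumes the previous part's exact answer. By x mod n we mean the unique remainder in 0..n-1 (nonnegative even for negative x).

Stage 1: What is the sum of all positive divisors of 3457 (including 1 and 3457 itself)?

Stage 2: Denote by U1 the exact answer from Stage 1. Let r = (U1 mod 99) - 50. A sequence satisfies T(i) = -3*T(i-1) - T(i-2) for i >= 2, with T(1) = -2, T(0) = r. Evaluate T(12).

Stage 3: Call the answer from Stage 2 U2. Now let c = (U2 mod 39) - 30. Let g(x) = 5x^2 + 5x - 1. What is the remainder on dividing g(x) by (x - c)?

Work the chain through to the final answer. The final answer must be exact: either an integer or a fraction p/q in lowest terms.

659

Stage 1: 3457 is prime, so its only divisors are 1 and 3457; sigma = 1 + 3457 = 3458; answer 3458
Stage 2: U1 = 3458; r = 42; T(2) = -3*(-2) - 1*(42) = -36; iterating: T(2)=-36, T(3)=110, T(4)=-294, T(5)=772, T(6)=-2022, T(7)=5294, T(8)=-13860, T(9)=36286, T(10)=-94998, T(11)=248708, T(12)=-651126; answer -651126
Stage 3: U2 = -651126; c = -12; remainder = value at the root: 5*(-12)^2 + 5*(-12)^1 - 1 = (720) + (-60) + (-1) = 659; answer 659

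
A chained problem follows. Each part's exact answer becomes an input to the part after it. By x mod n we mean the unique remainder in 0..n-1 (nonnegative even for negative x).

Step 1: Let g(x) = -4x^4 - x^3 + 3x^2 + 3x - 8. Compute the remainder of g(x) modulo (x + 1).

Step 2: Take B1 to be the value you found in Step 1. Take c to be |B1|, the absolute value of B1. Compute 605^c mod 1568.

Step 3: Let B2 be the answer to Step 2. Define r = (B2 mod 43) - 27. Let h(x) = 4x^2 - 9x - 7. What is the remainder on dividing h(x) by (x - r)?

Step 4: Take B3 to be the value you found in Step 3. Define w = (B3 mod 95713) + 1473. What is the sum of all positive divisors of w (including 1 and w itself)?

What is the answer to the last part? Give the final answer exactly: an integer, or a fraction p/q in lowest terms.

2379

Step 1: remainder = value at the root: -4*(-1)^4 - 1*(-1)^3 + 3*(-1)^2 + 3*(-1)^1 - 8 = (-4) + (1) + (3) + (-3) + (-8) = -11; answer -11
Step 2: B1 = -11; c = 11; squarings mod 1568: 605^1=605, 605^2=681, 605^4=1201, 605^8=1409; 605^11 = 605^1 * 605^2 * 605^8 = 677 (mod 1568); answer 677
Step 3: B2 = 677; r = 5; remainder = value at the root: 4*(5)^2 - 9*(5)^1 - 7 = (100) + (-45) + (-7) = 48; answer 48
Step 4: B3 = 48; w = 1521; 1521 = 3^2 * 13^2; sigma = (1 + 3 + 9) * (1 + 13 + 169) = 13 * 183 = 2379; answer 2379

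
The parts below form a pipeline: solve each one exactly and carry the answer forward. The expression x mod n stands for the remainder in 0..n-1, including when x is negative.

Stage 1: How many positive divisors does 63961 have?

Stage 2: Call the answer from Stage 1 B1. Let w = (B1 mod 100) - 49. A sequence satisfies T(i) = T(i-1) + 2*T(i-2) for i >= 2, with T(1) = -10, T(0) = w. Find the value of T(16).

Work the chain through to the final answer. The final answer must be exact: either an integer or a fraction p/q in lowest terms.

Stage 1: 63961 = 167 * 383; number of divisors = (1+1) * (1+1) = 4; answer 4
Stage 2: B1 = 4; w = -45; T(2) = 1*(-10) + 2*(-45) = -100; iterating: T(2)=-100, T(3)=-120, T(4)=-320, T(5)=-560, T(6)=-1200, T(7)=-2320, T(8)=-4720, T(9)=-9360, T(10)=-18800, T(11)=-37520, T(12)=-75120, T(13)=-150160, T(14)=-300400, T(15)=-600720, T(16)=-1201520; answer -1201520

-1201520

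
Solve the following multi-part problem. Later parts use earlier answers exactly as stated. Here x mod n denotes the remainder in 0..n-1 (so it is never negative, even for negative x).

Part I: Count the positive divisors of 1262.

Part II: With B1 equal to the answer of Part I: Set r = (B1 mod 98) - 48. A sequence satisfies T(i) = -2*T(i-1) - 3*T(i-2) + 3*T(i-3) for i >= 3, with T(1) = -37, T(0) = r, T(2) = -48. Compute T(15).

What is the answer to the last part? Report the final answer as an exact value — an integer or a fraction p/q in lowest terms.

42183

Part I: 1262 = 2 * 631; number of divisors = (1+1) * (1+1) = 4; answer 4
Part II: B1 = 4; r = -44; T(3) = -2*(-48) - 3*(-37) + 3*(-44) = 75; iterating: T(3)=75, T(4)=-117, T(5)=-135, T(6)=846, T(7)=-1638, T(8)=333, T(9)=6786, T(10)=-19485, T(11)=19611, T(12)=39591, T(13)=-196470, T(14)=333000, T(15)=42183; answer 42183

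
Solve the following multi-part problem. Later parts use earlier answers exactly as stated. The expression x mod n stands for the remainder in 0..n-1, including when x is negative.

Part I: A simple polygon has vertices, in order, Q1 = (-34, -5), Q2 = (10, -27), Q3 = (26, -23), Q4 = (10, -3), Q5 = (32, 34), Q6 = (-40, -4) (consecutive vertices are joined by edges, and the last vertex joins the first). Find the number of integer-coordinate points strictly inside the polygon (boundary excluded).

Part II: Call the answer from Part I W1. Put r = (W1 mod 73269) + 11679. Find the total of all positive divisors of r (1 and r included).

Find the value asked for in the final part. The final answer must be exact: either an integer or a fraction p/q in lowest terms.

Part I: cross terms: (-34*-27 - 10*-5)=968, (10*-23 - 26*-27)=472, (26*-3 - 10*-23)=152, (10*34 - 32*-3)=436, (32*-4 - -40*34)=1232, (-40*-5 - -34*-4)=64; twice the area = |3324| = 3324; area = 1662; boundary points = 22 + 4 + 4 + 1 + 2 + 1 = 34; strictly interior points = area - boundary/2 + 1 = 1646; answer 1646
Part II: W1 = 1646; r = 13325; 13325 = 5^2 * 13 * 41; sigma = (1 + 5 + 25) * (1 + 13) * (1 + 41) = 31 * 14 * 42 = 18228; answer 18228

18228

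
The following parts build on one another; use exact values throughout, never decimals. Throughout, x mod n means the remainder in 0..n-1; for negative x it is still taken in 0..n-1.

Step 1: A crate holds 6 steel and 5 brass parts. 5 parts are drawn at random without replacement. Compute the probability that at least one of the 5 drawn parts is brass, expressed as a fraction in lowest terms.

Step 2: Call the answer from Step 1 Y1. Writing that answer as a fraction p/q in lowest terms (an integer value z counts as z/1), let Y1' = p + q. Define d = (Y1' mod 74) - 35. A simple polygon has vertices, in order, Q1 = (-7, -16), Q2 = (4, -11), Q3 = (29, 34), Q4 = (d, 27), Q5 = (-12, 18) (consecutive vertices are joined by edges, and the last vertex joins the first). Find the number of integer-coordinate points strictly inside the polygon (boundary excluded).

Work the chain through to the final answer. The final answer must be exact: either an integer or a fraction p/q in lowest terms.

1243

Step 1: total draws C(11,5) = 462; complement C(6,5) = 6; favorable 462 - 6 = 456; P = 76/77; answer 76/77
Step 2: Y1 = 76/77; threaded value p + q = 153; d = -30; cross terms: (-7*-11 - 4*-16)=141, (4*34 - 29*-11)=455, (29*27 - -30*34)=1803, (-30*18 - -12*27)=-216, (-12*-16 - -7*18)=318; twice the area = |2501| = 2501; area = 2501/2; boundary points = 1 + 5 + 1 + 9 + 1 = 17; strictly interior points = area - boundary/2 + 1 = 1243; answer 1243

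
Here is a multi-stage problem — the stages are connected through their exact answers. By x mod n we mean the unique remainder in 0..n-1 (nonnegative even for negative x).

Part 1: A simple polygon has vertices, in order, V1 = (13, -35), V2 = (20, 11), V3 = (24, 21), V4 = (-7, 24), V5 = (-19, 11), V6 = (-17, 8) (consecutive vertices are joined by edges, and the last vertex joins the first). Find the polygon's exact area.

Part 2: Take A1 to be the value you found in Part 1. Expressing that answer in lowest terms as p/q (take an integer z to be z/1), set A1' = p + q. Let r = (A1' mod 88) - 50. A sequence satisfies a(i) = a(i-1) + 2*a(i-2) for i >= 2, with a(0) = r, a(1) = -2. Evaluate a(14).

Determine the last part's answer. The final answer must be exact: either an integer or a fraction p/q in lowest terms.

Part 1: cross terms: (13*11 - 20*-35)=843, (20*21 - 24*11)=156, (24*24 - -7*21)=723, (-7*11 - -19*24)=379, (-19*8 - -17*11)=35, (-17*-35 - 13*8)=491; twice the area = |2627| = 2627; area = 2627/2; answer 2627/2
Part 2: A1 = 2627/2; threaded value p + q = 2629; r = 27; a(2) = 1*(-2) + 2*(27) = 52; iterating: a(2)=52, a(3)=48, a(4)=152, a(5)=248, a(6)=552, a(7)=1048, a(8)=2152, a(9)=4248, a(10)=8552, a(11)=17048, a(12)=34152, a(13)=68248, a(14)=136552; answer 136552

136552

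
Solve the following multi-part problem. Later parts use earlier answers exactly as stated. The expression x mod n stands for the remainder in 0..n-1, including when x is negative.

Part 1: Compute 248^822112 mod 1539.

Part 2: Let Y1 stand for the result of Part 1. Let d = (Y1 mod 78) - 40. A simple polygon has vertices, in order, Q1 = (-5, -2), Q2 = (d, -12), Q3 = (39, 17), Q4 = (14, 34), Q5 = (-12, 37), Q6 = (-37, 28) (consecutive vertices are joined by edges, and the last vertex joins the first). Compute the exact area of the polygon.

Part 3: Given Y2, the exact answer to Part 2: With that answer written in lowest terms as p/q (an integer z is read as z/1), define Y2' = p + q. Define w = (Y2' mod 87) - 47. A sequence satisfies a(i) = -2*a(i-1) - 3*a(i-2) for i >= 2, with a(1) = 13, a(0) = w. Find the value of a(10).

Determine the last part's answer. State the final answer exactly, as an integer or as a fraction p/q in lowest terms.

Part 1: squarings mod 1539: 248^1=248, 248^2=1483, 248^4=58, 248^8=286, 248^16=229, 248^32=115, 248^64=913, 248^128=970, 248^256=571, 248^512=1312, 248^1024=742, 248^2048=1141, 248^4096=1426, 248^8192=457, 248^16384=1084, 248^32768=799, 248^65536=1255, 248^131072=628, 248^262144=400, 248^524288=1483; 248^822112 = 248^32 * 248^64 * 248^256 * 248^512 * 248^2048 * 248^32768 * 248^262144 * 248^524288 = 229 (mod 1539); answer 229
Part 2: Y1 = 229; d = 33; cross terms: (-5*-12 - 33*-2)=126, (33*17 - 39*-12)=1029, (39*34 - 14*17)=1088, (14*37 - -12*34)=926, (-12*28 - -37*37)=1033, (-37*-2 - -5*28)=214; twice the area = |4416| = 4416; area = 2208; answer 2208
Part 3: Y2 = 2208; threaded value p + q = 2209; w = -13; a(2) = -2*(13) - 3*(-13) = 13; iterating: a(2)=13, a(3)=-65, a(4)=91, a(5)=13, a(6)=-299, a(7)=559, a(8)=-221, a(9)=-1235, a(10)=3133; answer 3133

3133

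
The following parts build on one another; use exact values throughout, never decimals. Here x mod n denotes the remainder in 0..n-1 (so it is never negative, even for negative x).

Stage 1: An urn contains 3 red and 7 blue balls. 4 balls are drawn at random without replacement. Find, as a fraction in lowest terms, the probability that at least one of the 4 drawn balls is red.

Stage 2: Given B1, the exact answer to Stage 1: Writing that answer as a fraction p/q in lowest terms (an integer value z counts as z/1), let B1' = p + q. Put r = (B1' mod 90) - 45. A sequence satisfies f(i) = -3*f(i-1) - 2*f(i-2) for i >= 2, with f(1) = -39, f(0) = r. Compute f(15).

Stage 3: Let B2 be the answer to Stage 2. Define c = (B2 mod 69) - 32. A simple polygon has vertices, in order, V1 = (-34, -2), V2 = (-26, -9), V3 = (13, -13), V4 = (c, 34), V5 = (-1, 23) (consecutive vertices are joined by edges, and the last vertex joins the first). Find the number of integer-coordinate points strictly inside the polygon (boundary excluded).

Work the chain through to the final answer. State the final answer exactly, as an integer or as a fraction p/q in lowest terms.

Stage 1: total draws C(10,4) = 210; complement C(7,4) = 35; favorable 210 - 35 = 175; P = 5/6; answer 5/6
Stage 2: B1 = 5/6; threaded value p + q = 11; r = -34; f(2) = -3*(-39) - 2*(-34) = 185; iterating: f(2)=185, f(3)=-477, f(4)=1061, f(5)=-2229, f(6)=4565, f(7)=-9237, f(8)=18581, f(9)=-37269, f(10)=74645, f(11)=-149397, f(12)=298901, f(13)=-597909, f(14)=1195925, f(15)=-2391957; answer -2391957
Stage 3: B2 = -2391957; c = 34; cross terms: (-34*-9 - -26*-2)=254, (-26*-13 - 13*-9)=455, (13*34 - 34*-13)=884, (34*23 - -1*34)=816, (-1*-2 - -34*23)=784; twice the area = |3193| = 3193; area = 3193/2; boundary points = 1 + 1 + 1 + 1 + 1 = 5; strictly interior points = area - boundary/2 + 1 = 1595; answer 1595

1595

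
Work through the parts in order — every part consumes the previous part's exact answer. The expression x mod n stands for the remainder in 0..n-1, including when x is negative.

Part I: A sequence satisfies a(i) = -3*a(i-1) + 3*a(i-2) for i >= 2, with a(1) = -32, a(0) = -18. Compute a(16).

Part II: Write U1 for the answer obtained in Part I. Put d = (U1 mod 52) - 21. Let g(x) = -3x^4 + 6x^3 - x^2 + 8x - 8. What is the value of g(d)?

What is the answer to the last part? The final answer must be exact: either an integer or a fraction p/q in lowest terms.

-280474

Part I: a(2) = -3*(-32) + 3*(-18) = 42; iterating: a(2)=42, a(3)=-222, a(4)=792, a(5)=-3042, a(6)=11502, a(7)=-43632, a(8)=165402, a(9)=-627102, a(10)=2377512, a(11)=-9013842, a(12)=34174062, a(13)=-129563712, a(14)=491213322, a(15)=-1862331102, a(16)=7060633272; answer 7060633272
Part II: U1 = 7060633272; d = -17; -3*(-17)^4 + 6*(-17)^3 - 1*(-17)^2 + 8*(-17)^1 - 8 = (-250563) + (-29478) + (-289) + (-136) + (-8) = -280474; answer -280474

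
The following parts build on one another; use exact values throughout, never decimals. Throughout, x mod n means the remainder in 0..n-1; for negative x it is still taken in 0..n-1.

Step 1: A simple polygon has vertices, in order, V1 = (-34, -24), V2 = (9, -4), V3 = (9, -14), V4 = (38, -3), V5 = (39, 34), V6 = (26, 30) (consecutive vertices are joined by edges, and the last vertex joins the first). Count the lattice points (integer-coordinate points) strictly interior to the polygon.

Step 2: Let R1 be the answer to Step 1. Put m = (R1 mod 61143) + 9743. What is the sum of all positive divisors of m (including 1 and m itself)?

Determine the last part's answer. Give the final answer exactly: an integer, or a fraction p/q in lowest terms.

Step 1: cross terms: (-34*-4 - 9*-24)=352, (9*-14 - 9*-4)=-90, (9*-3 - 38*-14)=505, (38*34 - 39*-3)=1409, (39*30 - 26*34)=286, (26*-24 - -34*30)=396; twice the area = |2858| = 2858; area = 1429; boundary points = 1 + 10 + 1 + 1 + 1 + 6 = 20; strictly interior points = area - boundary/2 + 1 = 1420; answer 1420
Step 2: R1 = 1420; m = 11163; 11163 = 3 * 61^2; sigma = (1 + 3) * (1 + 61 + 3721) = 4 * 3783 = 15132; answer 15132

15132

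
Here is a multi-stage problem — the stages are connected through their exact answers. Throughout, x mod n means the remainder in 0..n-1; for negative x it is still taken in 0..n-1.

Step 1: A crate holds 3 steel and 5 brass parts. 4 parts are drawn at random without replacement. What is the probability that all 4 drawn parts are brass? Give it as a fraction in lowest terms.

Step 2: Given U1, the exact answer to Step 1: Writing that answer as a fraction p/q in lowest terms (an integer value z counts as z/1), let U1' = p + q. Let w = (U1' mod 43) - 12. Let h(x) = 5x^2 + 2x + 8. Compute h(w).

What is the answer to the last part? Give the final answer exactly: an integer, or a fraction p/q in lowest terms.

Step 1: total draws C(8,4) = 70; favorable C(5,4) = 5; P = 1/14; answer 1/14
Step 2: U1 = 1/14; threaded value p + q = 15; w = 3; 5*(3)^2 + 2*(3)^1 + 8 = (45) + (6) + (8) = 59; answer 59

59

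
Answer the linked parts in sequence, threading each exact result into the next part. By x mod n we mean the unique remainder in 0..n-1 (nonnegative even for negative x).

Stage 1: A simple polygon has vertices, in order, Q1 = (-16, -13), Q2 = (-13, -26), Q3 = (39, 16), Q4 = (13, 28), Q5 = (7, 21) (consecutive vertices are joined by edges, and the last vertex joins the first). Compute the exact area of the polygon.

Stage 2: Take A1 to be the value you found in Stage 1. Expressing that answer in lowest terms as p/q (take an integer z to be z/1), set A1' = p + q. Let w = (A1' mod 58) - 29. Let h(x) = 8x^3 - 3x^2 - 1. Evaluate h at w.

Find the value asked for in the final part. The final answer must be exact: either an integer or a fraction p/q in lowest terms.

Stage 1: cross terms: (-16*-26 - -13*-13)=247, (-13*16 - 39*-26)=806, (39*28 - 13*16)=884, (13*21 - 7*28)=77, (7*-13 - -16*21)=245; twice the area = |2259| = 2259; area = 2259/2; answer 2259/2
Stage 2: A1 = 2259/2; threaded value p + q = 2261; w = 28; 8*(28)^3 - 3*(28)^2 - 1 = (175616) + (-2352) + (-1) = 173263; answer 173263

173263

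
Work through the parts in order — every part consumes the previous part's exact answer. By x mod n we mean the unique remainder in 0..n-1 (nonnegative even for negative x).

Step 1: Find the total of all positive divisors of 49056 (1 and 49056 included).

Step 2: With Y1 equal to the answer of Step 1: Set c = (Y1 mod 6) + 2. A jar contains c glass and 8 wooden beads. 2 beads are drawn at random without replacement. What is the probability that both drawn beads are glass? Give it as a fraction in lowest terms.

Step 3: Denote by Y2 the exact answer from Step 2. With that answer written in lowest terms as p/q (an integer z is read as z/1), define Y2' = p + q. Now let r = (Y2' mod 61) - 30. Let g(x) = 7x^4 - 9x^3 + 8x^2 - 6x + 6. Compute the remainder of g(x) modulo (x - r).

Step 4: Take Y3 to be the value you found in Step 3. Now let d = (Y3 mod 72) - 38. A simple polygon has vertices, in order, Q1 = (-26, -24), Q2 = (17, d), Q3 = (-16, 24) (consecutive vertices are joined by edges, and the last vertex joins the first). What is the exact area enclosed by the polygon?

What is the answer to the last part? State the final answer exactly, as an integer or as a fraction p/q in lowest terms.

Step 1: 49056 = 2^5 * 3 * 7 * 73; sigma = (1 + 2 + 4 + 8 + 16 + 32) * (1 + 3) * (1 + 7) * (1 + 73) = 63 * 4 * 8 * 74 = 149184; answer 149184
Step 2: Y1 = 149184; c = 2; total draws C(10,2) = 45; favorable C(2,2) = 1; P = 1/45; answer 1/45
Step 3: Y2 = 1/45; threaded value p + q = 46; r = 16; remainder = value at the root: 7*(16)^4 - 9*(16)^3 + 8*(16)^2 - 6*(16)^1 + 6 = (458752) + (-36864) + (2048) + (-96) + (6) = 423846; answer 423846
Step 4: Y3 = 423846; d = 16; cross terms: (-26*16 - 17*-24)=-8, (17*24 - -16*16)=664, (-16*-24 - -26*24)=1008; twice the area = |1664| = 1664; area = 832; answer 832

832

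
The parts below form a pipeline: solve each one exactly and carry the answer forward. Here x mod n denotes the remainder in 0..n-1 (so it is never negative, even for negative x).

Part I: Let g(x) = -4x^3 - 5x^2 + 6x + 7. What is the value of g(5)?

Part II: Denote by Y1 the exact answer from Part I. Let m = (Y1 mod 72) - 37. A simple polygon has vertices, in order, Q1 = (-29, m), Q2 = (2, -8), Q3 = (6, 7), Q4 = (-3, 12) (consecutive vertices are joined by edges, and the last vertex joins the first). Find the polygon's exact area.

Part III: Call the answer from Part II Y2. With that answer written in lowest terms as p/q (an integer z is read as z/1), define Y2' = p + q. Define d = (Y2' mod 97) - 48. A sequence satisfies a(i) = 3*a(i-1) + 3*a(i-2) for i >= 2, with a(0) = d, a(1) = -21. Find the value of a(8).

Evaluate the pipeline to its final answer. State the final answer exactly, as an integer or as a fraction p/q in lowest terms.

-402003

Part I: -4*(5)^3 - 5*(5)^2 + 6*(5)^1 + 7 = (-500) + (-125) + (30) + (7) = -588; answer -588
Part II: Y1 = -588; m = 23; cross terms: (-29*-8 - 2*23)=186, (2*7 - 6*-8)=62, (6*12 - -3*7)=93, (-3*23 - -29*12)=279; twice the area = |620| = 620; area = 310; answer 310
Part III: Y2 = 310; threaded value p + q = 311; d = -28; a(2) = 3*(-21) + 3*(-28) = -147; iterating: a(2)=-147, a(3)=-504, a(4)=-1953, a(5)=-7371, a(6)=-27972, a(7)=-106029, a(8)=-402003; answer -402003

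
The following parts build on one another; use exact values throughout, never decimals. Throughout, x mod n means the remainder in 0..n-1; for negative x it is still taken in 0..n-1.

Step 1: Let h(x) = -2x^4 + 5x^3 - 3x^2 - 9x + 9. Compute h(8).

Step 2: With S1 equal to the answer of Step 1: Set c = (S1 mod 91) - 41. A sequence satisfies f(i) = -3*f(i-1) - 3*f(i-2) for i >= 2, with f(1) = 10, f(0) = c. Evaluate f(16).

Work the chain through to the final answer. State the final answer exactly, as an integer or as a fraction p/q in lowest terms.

Step 1: -2*(8)^4 + 5*(8)^3 - 3*(8)^2 - 9*(8)^1 + 9 = (-8192) + (2560) + (-192) + (-72) + (9) = -5887; answer -5887
Step 2: S1 = -5887; c = -13; f(2) = -3*(10) - 3*(-13) = 9; iterating: f(2)=9, f(3)=-57, f(4)=144, f(5)=-261, f(6)=351, f(7)=-270, f(8)=-243, f(9)=1539, f(10)=-3888, f(11)=7047, f(12)=-9477, f(13)=7290, f(14)=6561, f(15)=-41553, f(16)=104976; answer 104976

104976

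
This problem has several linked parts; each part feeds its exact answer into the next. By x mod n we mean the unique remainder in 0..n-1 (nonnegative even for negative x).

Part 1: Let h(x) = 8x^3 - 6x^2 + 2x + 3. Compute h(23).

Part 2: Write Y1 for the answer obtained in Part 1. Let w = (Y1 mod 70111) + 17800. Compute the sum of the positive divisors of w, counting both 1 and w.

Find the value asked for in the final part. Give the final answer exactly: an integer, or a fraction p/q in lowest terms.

Part 1: 8*(23)^3 - 6*(23)^2 + 2*(23)^1 + 3 = (97336) + (-3174) + (46) + (3) = 94211; answer 94211
Part 2: Y1 = 94211; w = 41900; 41900 = 2^2 * 5^2 * 419; sigma = (1 + 2 + 4) * (1 + 5 + 25) * (1 + 419) = 7 * 31 * 420 = 91140; answer 91140

91140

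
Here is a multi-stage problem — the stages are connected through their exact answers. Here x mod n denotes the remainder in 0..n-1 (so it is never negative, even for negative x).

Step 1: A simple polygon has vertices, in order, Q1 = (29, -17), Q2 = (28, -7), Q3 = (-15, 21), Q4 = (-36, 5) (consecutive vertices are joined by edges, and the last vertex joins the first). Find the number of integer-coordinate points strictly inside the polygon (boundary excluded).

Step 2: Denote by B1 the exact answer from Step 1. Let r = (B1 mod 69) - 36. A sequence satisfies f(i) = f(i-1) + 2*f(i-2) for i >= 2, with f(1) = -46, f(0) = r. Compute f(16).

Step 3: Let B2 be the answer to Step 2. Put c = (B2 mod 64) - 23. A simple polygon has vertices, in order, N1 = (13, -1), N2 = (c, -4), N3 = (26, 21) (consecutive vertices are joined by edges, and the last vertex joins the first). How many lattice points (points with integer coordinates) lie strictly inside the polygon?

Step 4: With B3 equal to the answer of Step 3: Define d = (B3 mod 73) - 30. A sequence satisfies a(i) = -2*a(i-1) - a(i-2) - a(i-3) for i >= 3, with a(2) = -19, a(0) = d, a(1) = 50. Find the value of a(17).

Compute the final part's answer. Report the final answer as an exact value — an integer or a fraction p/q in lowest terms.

62409

Step 1: cross terms: (29*-7 - 28*-17)=273, (28*21 - -15*-7)=483, (-15*5 - -36*21)=681, (-36*-17 - 29*5)=467; twice the area = |1904| = 1904; area = 952; boundary points = 1 + 1 + 1 + 1 = 4; strictly interior points = area - boundary/2 + 1 = 951; answer 951
Step 2: B1 = 951; r = 18; f(2) = 1*(-46) + 2*(18) = -10; iterating: f(2)=-10, f(3)=-102, f(4)=-122, f(5)=-326, f(6)=-570, f(7)=-1222, f(8)=-2362, f(9)=-4806, f(10)=-9530, f(11)=-19142, f(12)=-38202, f(13)=-76486, f(14)=-152890, f(15)=-305862, f(16)=-611642; answer -611642
Step 3: B2 = -611642; c = -17; cross terms: (13*-4 - -17*-1)=-69, (-17*21 - 26*-4)=-253, (26*-1 - 13*21)=-299; twice the area = |-621| = 621; area = 621/2; boundary points = 3 + 1 + 1 = 5; strictly interior points = area - boundary/2 + 1 = 309; answer 309
Step 4: B3 = 309; d = -13; a(3) = -2*(-19) - 1*(50) - 1*(-13) = 1; iterating: a(3)=1, a(4)=-33, a(5)=84, a(6)=-136, a(7)=221, a(8)=-390, a(9)=695, a(10)=-1221, a(11)=2137, a(12)=-3748, a(13)=6580, a(14)=-11549, a(15)=20266, a(16)=-35563, a(17)=62409; answer 62409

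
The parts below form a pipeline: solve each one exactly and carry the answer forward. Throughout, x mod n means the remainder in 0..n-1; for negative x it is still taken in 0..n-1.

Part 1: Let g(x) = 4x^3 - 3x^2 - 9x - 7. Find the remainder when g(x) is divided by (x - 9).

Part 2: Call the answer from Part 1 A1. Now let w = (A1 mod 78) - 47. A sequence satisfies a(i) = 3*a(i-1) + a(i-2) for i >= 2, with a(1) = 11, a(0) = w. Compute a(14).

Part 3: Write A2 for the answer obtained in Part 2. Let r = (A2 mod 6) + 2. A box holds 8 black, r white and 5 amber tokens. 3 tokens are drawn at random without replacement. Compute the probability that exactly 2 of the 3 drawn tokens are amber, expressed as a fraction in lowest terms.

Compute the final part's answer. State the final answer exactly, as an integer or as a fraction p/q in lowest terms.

65/408

Part 1: remainder = value at the root: 4*(9)^3 - 3*(9)^2 - 9*(9)^1 - 7 = (2916) + (-243) + (-81) + (-7) = 2585; answer 2585
Part 2: A1 = 2585; w = -36; a(2) = 3*(11) + 1*(-36) = -3; iterating: a(2)=-3, a(3)=2, a(4)=3, a(5)=11, a(6)=36, a(7)=119, a(8)=393, a(9)=1298, a(10)=4287, a(11)=14159, a(12)=46764, a(13)=154451, a(14)=510117; answer 510117
Part 3: A2 = 510117; r = 5; total draws C(18,3) = 816; favorable C(5,2)*C(13,1) = 130; P = 65/408; answer 65/408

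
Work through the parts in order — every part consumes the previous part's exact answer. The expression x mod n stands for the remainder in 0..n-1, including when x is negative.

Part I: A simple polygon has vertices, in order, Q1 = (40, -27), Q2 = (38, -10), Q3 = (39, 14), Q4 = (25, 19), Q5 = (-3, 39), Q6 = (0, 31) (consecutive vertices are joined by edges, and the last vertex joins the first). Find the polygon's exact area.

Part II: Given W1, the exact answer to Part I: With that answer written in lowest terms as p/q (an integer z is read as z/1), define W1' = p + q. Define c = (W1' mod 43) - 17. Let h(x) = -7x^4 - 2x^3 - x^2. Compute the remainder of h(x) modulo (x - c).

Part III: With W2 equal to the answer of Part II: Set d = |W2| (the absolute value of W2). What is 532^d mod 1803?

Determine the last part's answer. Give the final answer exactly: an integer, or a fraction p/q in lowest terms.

Part I: cross terms: (40*-10 - 38*-27)=626, (38*14 - 39*-10)=922, (39*19 - 25*14)=391, (25*39 - -3*19)=1032, (-3*31 - 0*39)=-93, (0*-27 - 40*31)=-1240; twice the area = |1638| = 1638; area = 819; answer 819
Part II: W1 = 819; threaded value p + q = 820; c = -14; remainder = value at the root: -7*(-14)^4 - 2*(-14)^3 - 1*(-14)^2 = (-268912) + (5488) + (-196) = -263620; answer -263620
Part III: W2 = -263620; d = 263620; squarings mod 1803: 532^1=532, 532^2=1756, 532^4=406, 532^8=763, 532^16=1603, 532^32=334, 532^64=1573, 532^128=613, 532^256=745, 532^512=1504, 532^1024=1054, 532^2048=268, 532^4096=1507, 532^8192=1072, 532^16384=673, 532^32768=376, 532^65536=742, 532^131072=649, 532^262144=1102; 532^263620 = 532^4 * 532^64 * 532^128 * 532^256 * 532^1024 * 532^262144 = 844 (mod 1803); answer 844

844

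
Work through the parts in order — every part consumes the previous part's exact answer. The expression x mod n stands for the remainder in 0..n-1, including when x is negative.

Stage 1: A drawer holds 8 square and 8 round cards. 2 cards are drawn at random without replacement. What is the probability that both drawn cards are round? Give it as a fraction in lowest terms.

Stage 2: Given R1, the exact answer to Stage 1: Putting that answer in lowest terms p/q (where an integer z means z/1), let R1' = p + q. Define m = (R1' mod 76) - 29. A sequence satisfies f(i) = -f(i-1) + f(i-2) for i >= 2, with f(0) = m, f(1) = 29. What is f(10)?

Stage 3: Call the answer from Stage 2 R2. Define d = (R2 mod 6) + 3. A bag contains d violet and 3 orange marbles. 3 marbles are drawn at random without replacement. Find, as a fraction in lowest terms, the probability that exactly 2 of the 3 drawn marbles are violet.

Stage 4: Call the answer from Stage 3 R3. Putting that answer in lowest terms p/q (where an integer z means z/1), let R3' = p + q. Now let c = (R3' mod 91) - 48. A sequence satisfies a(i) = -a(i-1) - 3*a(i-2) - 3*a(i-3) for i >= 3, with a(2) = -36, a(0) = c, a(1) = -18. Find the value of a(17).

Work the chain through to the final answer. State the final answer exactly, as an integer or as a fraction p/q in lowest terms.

Stage 1: total draws C(16,2) = 120; favorable C(8,2) = 28; P = 7/30; answer 7/30
Stage 2: R1 = 7/30; threaded value p + q = 37; m = 8; f(2) = -1*(29) + 1*(8) = -21; iterating: f(2)=-21, f(3)=50, f(4)=-71, f(5)=121, f(6)=-192, f(7)=313, f(8)=-505, f(9)=818, f(10)=-1323; answer -1323
Stage 3: R2 = -1323; d = 6; total draws C(9,3) = 84; favorable C(6,2)*C(3,1) = 45; P = 15/28; answer 15/28
Stage 4: R3 = 15/28; threaded value p + q = 43; c = -5; a(3) = -1*(-36) - 3*(-18) - 3*(-5) = 105; iterating: a(3)=105, a(4)=57, a(5)=-264, a(6)=-222, a(7)=843, a(8)=615, a(9)=-2478, a(10)=-1896, a(11)=7485, a(12)=5637, a(13)=-22404, a(14)=-16962, a(15)=67263, a(16)=50835, a(17)=-201738; answer -201738

-201738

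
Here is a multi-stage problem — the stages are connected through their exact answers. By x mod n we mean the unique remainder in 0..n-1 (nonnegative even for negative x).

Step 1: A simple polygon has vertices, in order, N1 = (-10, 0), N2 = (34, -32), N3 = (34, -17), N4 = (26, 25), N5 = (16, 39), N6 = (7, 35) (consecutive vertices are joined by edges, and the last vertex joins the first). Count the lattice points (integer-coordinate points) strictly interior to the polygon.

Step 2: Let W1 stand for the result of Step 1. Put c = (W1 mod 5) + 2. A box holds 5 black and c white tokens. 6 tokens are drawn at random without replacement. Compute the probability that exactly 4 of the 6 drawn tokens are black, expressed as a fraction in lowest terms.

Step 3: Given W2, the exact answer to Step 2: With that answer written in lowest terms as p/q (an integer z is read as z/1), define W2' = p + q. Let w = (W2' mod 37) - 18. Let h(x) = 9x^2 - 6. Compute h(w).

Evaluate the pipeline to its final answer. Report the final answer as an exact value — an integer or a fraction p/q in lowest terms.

318

Step 1: cross terms: (-10*-32 - 34*0)=320, (34*-17 - 34*-32)=510, (34*25 - 26*-17)=1292, (26*39 - 16*25)=614, (16*35 - 7*39)=287, (7*0 - -10*35)=350; twice the area = |3373| = 3373; area = 3373/2; boundary points = 4 + 15 + 2 + 2 + 1 + 1 = 25; strictly interior points = area - boundary/2 + 1 = 1675; answer 1675
Step 2: W1 = 1675; c = 2; total draws C(7,6) = 7; favorable C(5,4)*C(2,2) = 5; P = 5/7; answer 5/7
Step 3: W2 = 5/7; threaded value p + q = 12; w = -6; 9*(-6)^2 - 6 = (324) + (-6) = 318; answer 318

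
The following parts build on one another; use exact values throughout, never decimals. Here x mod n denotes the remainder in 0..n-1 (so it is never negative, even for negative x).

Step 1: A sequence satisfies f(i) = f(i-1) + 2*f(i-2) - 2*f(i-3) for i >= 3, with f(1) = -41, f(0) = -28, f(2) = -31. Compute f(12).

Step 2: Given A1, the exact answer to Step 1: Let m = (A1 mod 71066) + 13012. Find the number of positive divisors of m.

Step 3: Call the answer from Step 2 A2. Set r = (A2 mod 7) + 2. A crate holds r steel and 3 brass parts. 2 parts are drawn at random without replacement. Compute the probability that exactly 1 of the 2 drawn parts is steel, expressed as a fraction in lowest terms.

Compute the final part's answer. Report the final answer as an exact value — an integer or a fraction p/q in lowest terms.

1/2

Step 1: f(3) = 1*(-31) + 2*(-41) - 2*(-28) = -57; iterating: f(3)=-57, f(4)=-37, f(5)=-89, f(6)=-49, f(7)=-153, f(8)=-73, f(9)=-281, f(10)=-121, f(11)=-537, f(12)=-217; answer -217
Step 2: A1 = -217; m = 83861; 83861 = 17 * 4933; number of divisors = (1+1) * (1+1) = 4; answer 4
Step 3: A2 = 4; r = 6; total draws C(9,2) = 36; favorable C(6,1)*C(3,1) = 18; P = 1/2; answer 1/2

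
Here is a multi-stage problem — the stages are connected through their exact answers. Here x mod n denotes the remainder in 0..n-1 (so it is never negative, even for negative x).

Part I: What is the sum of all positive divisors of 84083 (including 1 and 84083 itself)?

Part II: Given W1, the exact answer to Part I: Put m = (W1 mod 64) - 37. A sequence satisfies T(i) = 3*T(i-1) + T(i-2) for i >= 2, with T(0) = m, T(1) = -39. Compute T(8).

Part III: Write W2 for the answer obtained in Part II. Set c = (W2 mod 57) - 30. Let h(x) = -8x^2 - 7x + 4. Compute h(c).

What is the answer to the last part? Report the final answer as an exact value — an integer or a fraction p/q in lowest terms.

Part I: 84083 = 47 * 1789; sigma = (1 + 47) * (1 + 1789) = 48 * 1790 = 85920; answer 85920
Part II: W1 = 85920; m = -5; T(2) = 3*(-39) + 1*(-5) = -122; iterating: T(2)=-122, T(3)=-405, T(4)=-1337, T(5)=-4416, T(6)=-14585, T(7)=-48171, T(8)=-159098; answer -159098
Part III: W2 = -159098; c = 16; -8*(16)^2 - 7*(16)^1 + 4 = (-2048) + (-112) + (4) = -2156; answer -2156

-2156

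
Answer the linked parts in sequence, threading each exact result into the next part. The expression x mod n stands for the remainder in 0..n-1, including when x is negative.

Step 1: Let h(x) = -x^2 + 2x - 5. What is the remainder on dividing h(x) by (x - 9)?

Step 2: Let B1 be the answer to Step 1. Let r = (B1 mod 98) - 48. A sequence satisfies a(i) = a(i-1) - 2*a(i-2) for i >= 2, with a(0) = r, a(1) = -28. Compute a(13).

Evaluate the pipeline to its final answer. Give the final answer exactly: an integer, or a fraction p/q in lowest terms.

Step 1: remainder = value at the root: -1*(9)^2 + 2*(9)^1 - 5 = (-81) + (18) + (-5) = -68; answer -68
Step 2: B1 = -68; r = -18; a(2) = 1*(-28) - 2*(-18) = 8; iterating: a(2)=8, a(3)=64, a(4)=48, a(5)=-80, a(6)=-176, a(7)=-16, a(8)=336, a(9)=368, a(10)=-304, a(11)=-1040, a(12)=-432, a(13)=1648; answer 1648

1648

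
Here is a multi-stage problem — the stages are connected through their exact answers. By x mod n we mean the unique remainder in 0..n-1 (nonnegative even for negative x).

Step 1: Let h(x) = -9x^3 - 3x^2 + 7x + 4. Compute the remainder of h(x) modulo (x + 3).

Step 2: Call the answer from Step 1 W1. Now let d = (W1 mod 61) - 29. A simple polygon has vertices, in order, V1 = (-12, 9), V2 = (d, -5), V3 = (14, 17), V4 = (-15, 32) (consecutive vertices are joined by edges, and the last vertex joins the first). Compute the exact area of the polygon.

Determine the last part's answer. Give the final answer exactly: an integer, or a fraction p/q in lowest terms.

489

Step 1: remainder = value at the root: -9*(-3)^3 - 3*(-3)^2 + 7*(-3)^1 + 4 = (243) + (-27) + (-21) + (4) = 199; answer 199
Step 2: W1 = 199; d = -13; cross terms: (-12*-5 - -13*9)=177, (-13*17 - 14*-5)=-151, (14*32 - -15*17)=703, (-15*9 - -12*32)=249; twice the area = |978| = 978; area = 489; answer 489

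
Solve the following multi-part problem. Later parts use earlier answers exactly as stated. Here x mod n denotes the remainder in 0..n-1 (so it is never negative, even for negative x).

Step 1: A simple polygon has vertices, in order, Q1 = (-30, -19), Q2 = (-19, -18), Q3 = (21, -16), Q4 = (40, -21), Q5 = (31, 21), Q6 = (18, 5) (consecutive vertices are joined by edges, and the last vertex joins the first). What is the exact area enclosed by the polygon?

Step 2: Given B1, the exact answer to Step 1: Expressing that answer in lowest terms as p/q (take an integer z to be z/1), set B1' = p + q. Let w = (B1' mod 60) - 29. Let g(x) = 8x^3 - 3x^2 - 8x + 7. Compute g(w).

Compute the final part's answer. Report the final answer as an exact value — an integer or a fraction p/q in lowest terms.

62647

Step 1: cross terms: (-30*-18 - -19*-19)=179, (-19*-16 - 21*-18)=682, (21*-21 - 40*-16)=199, (40*21 - 31*-21)=1491, (31*5 - 18*21)=-223, (18*-19 - -30*5)=-192; twice the area = |2136| = 2136; area = 1068; answer 1068
Step 2: B1 = 1068; threaded value p + q = 1069; w = 20; 8*(20)^3 - 3*(20)^2 - 8*(20)^1 + 7 = (64000) + (-1200) + (-160) + (7) = 62647; answer 62647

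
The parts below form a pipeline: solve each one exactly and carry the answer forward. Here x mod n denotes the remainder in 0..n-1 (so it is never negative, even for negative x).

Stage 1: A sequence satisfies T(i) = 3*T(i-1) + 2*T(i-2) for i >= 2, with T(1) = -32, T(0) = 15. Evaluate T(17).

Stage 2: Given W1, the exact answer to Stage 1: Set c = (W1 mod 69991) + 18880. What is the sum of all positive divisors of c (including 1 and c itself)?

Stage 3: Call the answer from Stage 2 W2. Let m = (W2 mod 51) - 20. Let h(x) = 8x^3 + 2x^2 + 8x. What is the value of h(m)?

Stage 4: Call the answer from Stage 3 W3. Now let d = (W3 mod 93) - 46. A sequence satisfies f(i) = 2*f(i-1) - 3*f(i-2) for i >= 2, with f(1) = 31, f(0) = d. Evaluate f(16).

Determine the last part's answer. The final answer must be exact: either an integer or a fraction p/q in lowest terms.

Stage 1: T(2) = 3*(-32) + 2*(15) = -66; iterating: T(2)=-66, T(3)=-262, T(4)=-918, T(5)=-3278, T(6)=-11670, T(7)=-41566, T(8)=-148038, T(9)=-527246, T(10)=-1877814, T(11)=-6687934, T(12)=-23819430, T(13)=-84834158, T(14)=-302141334, T(15)=-1076092318, T(16)=-3832559622, T(17)=-13649863502; answer -13649863502
Stage 2: W1 = -13649863502; c = 80162; 80162 = 2 * 149 * 269; sigma = (1 + 2) * (1 + 149) * (1 + 269) = 3 * 150 * 270 = 121500; answer 121500
Stage 3: W2 = 121500; m = -2; 8*(-2)^3 + 2*(-2)^2 + 8*(-2)^1 = (-64) + (8) + (-16) = -72; answer -72
Stage 4: W3 = -72; d = -25; f(2) = 2*(31) - 3*(-25) = 137; iterating: f(2)=137, f(3)=181, f(4)=-49, f(5)=-641, f(6)=-1135, f(7)=-347, f(8)=2711, f(9)=6463, f(10)=4793, f(11)=-9803, f(12)=-33985, f(13)=-38561, f(14)=24833, f(15)=165349, f(16)=256199; answer 256199

256199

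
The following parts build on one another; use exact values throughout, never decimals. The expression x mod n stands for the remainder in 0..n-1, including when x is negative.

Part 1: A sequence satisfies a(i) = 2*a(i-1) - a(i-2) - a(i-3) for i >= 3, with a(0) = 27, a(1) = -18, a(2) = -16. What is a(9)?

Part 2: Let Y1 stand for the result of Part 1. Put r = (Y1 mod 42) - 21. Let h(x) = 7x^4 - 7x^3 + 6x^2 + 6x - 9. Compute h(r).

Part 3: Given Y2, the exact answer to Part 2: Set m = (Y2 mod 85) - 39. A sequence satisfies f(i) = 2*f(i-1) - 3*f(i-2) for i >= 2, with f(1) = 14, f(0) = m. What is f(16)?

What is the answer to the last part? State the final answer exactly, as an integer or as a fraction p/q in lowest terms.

326362

Part 1: a(3) = 2*(-16) - 1*(-18) - 1*(27) = -41; iterating: a(3)=-41, a(4)=-48, a(5)=-39, a(6)=11, a(7)=109, a(8)=246, a(9)=372; answer 372
Part 2: Y1 = 372; r = 15; 7*(15)^4 - 7*(15)^3 + 6*(15)^2 + 6*(15)^1 - 9 = (354375) + (-23625) + (1350) + (90) + (-9) = 332181; answer 332181
Part 3: Y2 = 332181; m = -38; f(2) = 2*(14) - 3*(-38) = 142; iterating: f(2)=142, f(3)=242, f(4)=58, f(5)=-610, f(6)=-1394, f(7)=-958, f(8)=2266, f(9)=7406, f(10)=8014, f(11)=-6190, f(12)=-36422, f(13)=-54274, f(14)=718, f(15)=164258, f(16)=326362; answer 326362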